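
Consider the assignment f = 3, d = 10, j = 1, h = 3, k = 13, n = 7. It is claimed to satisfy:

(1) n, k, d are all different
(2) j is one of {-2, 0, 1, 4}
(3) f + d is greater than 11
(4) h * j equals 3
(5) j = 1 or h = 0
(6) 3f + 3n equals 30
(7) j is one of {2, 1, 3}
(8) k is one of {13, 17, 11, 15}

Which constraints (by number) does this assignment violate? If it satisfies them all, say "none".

No violations.

(1) values 7, 13, 10 are pairwise distinct  ✔
(2) j = 1 is in {-2, 0, 1, 4}  ✔
(3) f + d = 3 + 10 = 13; 13 > 11  ✔
(4) h * j = 3 * 1 = 3  ✔
(5) j = 1 = 1 (first disjunct)  ✔
(6) 3f + 3n = 3(3) + 3(7) = 30  ✔
(7) j = 1 is in {2, 1, 3}  ✔
(8) k = 13 is in {13, 17, 11, 15}  ✔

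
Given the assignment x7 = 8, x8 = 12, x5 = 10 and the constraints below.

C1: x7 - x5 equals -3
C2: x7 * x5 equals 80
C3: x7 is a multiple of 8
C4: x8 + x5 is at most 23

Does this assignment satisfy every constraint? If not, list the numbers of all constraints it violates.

No — constraint 1 is not satisfied.

C1: x7 - x5 = 8 - 10 = -2, not -3 — does not hold.
C2: x7 * x5 = 8 * 10 = 80 — holds.
C3: 8 / 8 = 1, so 8 divides 8 — holds.
C4: x8 + x5 = 12 + 10 = 22; 22 ≤ 23 — holds.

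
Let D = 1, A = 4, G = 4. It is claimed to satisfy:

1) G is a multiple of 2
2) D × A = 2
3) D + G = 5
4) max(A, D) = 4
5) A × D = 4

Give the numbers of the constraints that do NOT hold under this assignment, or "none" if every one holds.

Constraint 2 is violated.

1) 4 / 2 = 2, so 2 divides 4 — holds.
2) D × A = 1 × 4 = 4, not 2 — fails.
3) D + G = 1 + 4 = 5 — holds.
4) max(4, 1) = 4 — holds.
5) A × D = 4 × 1 = 4 — holds.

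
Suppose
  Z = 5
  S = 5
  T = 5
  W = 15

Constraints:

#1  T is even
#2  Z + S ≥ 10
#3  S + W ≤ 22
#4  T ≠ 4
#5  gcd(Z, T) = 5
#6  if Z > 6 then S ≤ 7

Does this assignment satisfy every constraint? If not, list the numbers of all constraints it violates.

Constraint 1 does not hold.

#1 T = 5 is odd  FAIL
#2 Z + S = 5 + 5 = 10; 10 ≥ 10  OK
#3 S + W = 5 + 15 = 20; 20 ≤ 22  OK
#4 T = 5, and 5 ≠ 4  OK
#5 gcd(5, 5) = 5  OK
#6 Z = 5, not > 6; antecedent false, conditional vacuously true  OK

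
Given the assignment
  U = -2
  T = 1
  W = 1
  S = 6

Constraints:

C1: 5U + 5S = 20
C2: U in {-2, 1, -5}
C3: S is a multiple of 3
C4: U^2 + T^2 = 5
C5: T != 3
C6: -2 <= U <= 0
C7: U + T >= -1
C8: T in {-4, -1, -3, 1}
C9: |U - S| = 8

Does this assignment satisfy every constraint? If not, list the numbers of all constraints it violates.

No violations.

C1: 5U + 5S = 5(-2) + 5(6) = 20 — holds.
C2: U = -2 is in {-2, 1, -5} — holds.
C3: 6 / 3 = 2, so 3 divides 6 — holds.
C4: U^2 + T^2 = (-2)^2 + 1^2 = 4 + 1 = 5 — holds.
C5: T = 1, and 1 ≠ 3 — holds.
C6: U = -2 lies in [-2, 0] — holds.
C7: U + T = -2 + 1 = -1; -1 ≥ -1 — holds.
C8: T = 1 is in {-4, -1, -3, 1} — holds.
C9: |-2 - 6| = 8 — holds.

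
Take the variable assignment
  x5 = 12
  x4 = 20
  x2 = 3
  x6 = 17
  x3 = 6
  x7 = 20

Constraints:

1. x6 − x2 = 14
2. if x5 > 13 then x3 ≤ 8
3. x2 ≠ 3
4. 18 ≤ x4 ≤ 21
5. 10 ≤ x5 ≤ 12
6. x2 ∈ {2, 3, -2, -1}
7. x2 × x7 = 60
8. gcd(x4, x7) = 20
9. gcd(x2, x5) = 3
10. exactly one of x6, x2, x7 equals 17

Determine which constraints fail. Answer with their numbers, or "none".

1. x6 − x2 = 17 − 3 = 14 — satisfied.
2. x5 = 12, not > 13; antecedent false, conditional vacuously true — satisfied.
3. x2 = 3, but 3 is required to differ — violated.
4. x4 = 20 lies in [18, 21] — satisfied.
5. x5 = 12 lies in [10, 12] — satisfied.
6. x2 = 3 is in {2, 3, -2, -1} — satisfied.
7. x2 × x7 = 3 × 20 = 60 — satisfied.
8. gcd(20, 20) = 20 — satisfied.
9. gcd(3, 12) = 3 — satisfied.
10. x6=17, x2=3, x7=20; 1 of them equals 17 — satisfied.

Violated: 3.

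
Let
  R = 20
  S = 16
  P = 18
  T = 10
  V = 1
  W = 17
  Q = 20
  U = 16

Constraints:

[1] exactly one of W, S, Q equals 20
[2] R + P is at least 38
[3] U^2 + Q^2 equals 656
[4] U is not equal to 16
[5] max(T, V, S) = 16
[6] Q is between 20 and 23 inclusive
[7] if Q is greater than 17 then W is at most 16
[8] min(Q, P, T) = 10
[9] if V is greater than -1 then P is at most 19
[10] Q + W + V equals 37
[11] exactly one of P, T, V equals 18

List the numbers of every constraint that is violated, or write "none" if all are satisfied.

No — constraints 4, 7, and 10 are not satisfied.

[1] W=17, S=16, Q=20; 1 of them equals 20  yes
[2] R + P = 20 + 18 = 38; 38 ≥ 38  yes
[3] U^2 + Q^2 = 16^2 + 20^2 = 256 + 400 = 656  yes
[4] U = 16, but 16 is required to differ  no
[5] max(10, 1, 16) = 16  yes
[6] Q = 20 lies in [20, 23]  yes
[7] Q = 20 > 17, so we need W ≤ 16; but W = 17 > 16  no
[8] min(20, 18, 10) = 10  yes
[9] V = 1 > -1, so we need P ≤ 19; P = 18 ≤ 19  yes
[10] Q + W + V = 20 + 17 + 1 = 38, not 37  no
[11] P=18, T=10, V=1; 1 of them equals 18  yes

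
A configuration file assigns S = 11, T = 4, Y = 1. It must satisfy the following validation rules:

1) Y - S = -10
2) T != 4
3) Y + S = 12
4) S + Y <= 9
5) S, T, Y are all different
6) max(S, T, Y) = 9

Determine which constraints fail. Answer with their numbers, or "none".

The assignment fails constraints 2, 4, and 6.

1) Y - S = 1 - 11 = -10 — holds.
2) T = 4, but 4 is required to differ — fails.
3) Y + S = 1 + 11 = 12 — holds.
4) S + Y = 11 + 1 = 12; 12 > 9, bound 9 not met — fails.
5) values 11, 4, 1 are pairwise distinct — holds.
6) max(11, 4, 1) = 11, not 9 — fails.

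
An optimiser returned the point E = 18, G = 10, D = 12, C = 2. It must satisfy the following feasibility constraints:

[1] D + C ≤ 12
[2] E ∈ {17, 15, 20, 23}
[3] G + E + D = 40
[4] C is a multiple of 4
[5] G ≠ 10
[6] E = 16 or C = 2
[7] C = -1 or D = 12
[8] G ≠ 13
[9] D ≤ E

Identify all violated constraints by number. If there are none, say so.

[1] D + C = 12 + 2 = 14; 14 > 12, bound 12 not met  false
[2] E = 18 is not in {17, 15, 20, 23}  false
[3] G + E + D = 10 + 18 + 12 = 40  true
[4] 2 = 4×0 + 2, so 4 does not divide 2  false
[5] G = 10, but 10 is required to differ  false
[6] E = 18 ≠ 16, but C = 2 = 2 (second disjunct)  true
[7] C = 2 ≠ -1, but D = 12 = 12 (second disjunct)  true
[8] G = 10, and 10 ≠ 13  true
[9] D = 12, E = 18; 12 ≤ 18  true

Constraints 1, 2, 4, 5 are violated.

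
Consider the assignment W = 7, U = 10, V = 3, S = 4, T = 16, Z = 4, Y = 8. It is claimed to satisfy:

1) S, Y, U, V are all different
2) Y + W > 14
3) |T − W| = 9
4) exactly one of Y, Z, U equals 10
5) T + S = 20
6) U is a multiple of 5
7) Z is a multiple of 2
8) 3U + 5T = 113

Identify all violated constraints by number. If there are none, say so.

1) values 4, 8, 10, 3 are pairwise distinct — satisfied.
2) Y + W = 8 + 7 = 15; 15 > 14 — satisfied.
3) |16 − 7| = 9 — satisfied.
4) Y=8, Z=4, U=10; 1 of them equals 10 — satisfied.
5) T + S = 16 + 4 = 20 — satisfied.
6) 10 / 5 = 2, so 5 divides 10 — satisfied.
7) 4 / 2 = 2, so 2 divides 4 — satisfied.
8) 3U + 5T = 3(10) + 5(16) = 110, not 113 — violated.

Constraint 8 is violated.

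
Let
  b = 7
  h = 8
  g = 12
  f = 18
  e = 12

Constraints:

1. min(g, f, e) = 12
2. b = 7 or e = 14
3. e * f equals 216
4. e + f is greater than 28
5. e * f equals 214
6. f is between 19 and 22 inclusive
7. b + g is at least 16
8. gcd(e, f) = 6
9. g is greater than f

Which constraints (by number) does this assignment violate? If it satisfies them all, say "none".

1. min(12, 18, 12) = 12 — holds.
2. b = 7 = 7 (first disjunct) — holds.
3. e * f = 12 * 18 = 216 — holds.
4. e + f = 12 + 18 = 30; 30 > 28 — holds.
5. e * f = 12 * 18 = 216, not 214 — does not hold.
6. f = 18 is outside [19, 22] — does not hold.
7. b + g = 7 + 12 = 19; 19 ≥ 16 — holds.
8. gcd(12, 18) = 6 — holds.
9. g = 12, f = 18; 12 ≤ 18 (want >) — does not hold.

No — constraints 5, 6, 9 are not satisfied.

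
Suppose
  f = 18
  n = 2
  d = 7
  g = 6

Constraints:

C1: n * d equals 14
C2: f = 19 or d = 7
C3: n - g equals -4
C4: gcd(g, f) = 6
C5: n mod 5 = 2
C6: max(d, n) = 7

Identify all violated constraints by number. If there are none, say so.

C1: n * d = 2 * 7 = 14 — OK.
C2: f = 18 ≠ 19, but d = 7 = 7 (second disjunct) — OK.
C3: n - g = 2 - 6 = -4 — OK.
C4: gcd(6, 18) = 6 — OK.
C5: 2 mod 5 = 2 — OK.
C6: max(7, 2) = 7 — OK.

Yes — all constraints hold.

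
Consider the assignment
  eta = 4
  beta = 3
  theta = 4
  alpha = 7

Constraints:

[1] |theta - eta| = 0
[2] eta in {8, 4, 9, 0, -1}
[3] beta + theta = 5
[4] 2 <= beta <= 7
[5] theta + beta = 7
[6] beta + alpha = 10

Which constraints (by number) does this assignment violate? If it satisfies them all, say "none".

No — constraint 3 is not satisfied.

[1] |4 - 4| = 0  ✔
[2] eta = 4 is in {8, 4, 9, 0, -1}  ✔
[3] beta + theta = 3 + 4 = 7, not 5  ✘
[4] beta = 3 lies in [2, 7]  ✔
[5] theta + beta = 4 + 3 = 7  ✔
[6] beta + alpha = 3 + 7 = 10  ✔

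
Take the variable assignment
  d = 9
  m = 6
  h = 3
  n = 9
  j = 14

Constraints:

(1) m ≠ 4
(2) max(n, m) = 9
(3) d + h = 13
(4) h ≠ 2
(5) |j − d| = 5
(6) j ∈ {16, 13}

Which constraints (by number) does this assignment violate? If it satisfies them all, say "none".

Constraints 3, 6 are violated.

(1) m = 6, and 6 ≠ 4 — satisfied.
(2) max(9, 6) = 9 — satisfied.
(3) d + h = 9 + 3 = 12, not 13 — violated.
(4) h = 3, and 3 ≠ 2 — satisfied.
(5) |14 − 9| = 5 — satisfied.
(6) j = 14 is not in {16, 13} — violated.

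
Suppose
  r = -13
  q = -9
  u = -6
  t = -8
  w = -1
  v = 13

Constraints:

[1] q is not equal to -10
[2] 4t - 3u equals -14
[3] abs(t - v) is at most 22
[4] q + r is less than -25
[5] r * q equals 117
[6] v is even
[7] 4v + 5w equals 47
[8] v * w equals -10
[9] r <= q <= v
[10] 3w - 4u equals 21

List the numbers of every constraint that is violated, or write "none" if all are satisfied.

Constraints 4, 6, and 8 are violated.

[1] q = -9, and -9 ≠ -10  true
[2] 4t - 3u = 4(-8) - 3(-6) = -14  true
[3] abs(-8 - 13) = 21; 21 ≤ 22  true
[4] q + r = -9 + (-13) = -22; -22 ≥ -25, bound -25 not met  false
[5] r * q = -13 * (-9) = 117  true
[6] v = 13 is odd  false
[7] 4v + 5w = 4(13) + 5(-1) = 47  true
[8] v * w = 13 * (-1) = -13, not -10  false
[9] values -13 <= -9 <= 13  true
[10] 3w - 4u = 3(-1) - 4(-6) = 21  true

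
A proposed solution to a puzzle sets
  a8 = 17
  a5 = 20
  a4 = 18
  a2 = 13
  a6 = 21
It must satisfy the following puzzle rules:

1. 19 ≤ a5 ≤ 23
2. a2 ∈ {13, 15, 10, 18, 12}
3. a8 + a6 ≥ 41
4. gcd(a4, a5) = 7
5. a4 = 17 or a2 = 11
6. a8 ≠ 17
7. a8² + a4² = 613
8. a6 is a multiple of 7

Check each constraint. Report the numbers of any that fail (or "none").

1. a5 = 20 lies in [19, 23]  true
2. a2 = 13 is in {13, 15, 10, 18, 12}  true
3. a8 + a6 = 17 + 21 = 38; 38 < 41, bound 41 not met  false
4. gcd(18, 20) = 2, not 7  false
5. a4 = 18 ≠ 17 and a2 = 13 ≠ 11; both disjuncts false  false
6. a8 = 17, but 17 is required to differ  false
7. a8² + a4² = 17² + 18² = 289 + 324 = 613  true
8. 21 / 7 = 3, so 7 divides 21  true

No — constraints 3, 4, 5, and 6 are not satisfied.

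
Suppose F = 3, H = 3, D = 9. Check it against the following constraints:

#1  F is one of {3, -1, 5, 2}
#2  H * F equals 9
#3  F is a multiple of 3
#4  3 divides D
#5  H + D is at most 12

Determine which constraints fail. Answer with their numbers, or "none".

Yes — all constraints hold.

#1 F = 3 is in {3, -1, 5, 2}  OK
#2 H * F = 3 * 3 = 9  OK
#3 3 / 3 = 1, so 3 divides 3  OK
#4 9 / 3 = 3, so 3 divides 9  OK
#5 H + D = 3 + 9 = 12; 12 ≤ 12  OK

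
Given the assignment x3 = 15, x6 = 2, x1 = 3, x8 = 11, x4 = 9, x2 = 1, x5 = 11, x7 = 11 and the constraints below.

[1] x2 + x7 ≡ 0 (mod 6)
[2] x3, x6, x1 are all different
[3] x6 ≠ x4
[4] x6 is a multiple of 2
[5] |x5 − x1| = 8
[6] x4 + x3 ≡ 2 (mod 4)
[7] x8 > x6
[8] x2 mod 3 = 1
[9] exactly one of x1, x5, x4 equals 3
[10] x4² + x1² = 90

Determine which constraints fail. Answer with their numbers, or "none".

Constraint 6 is violated.

[1] x2 + x7 = 12; 12 mod 6 = 0  true
[2] values 15, 2, 3 are pairwise distinct  true
[3] x6 = 2, x4 = 9; distinct  true
[4] 2 / 2 = 1, so 2 divides 2  true
[5] |11 − 3| = 8  true
[6] x4 + x3 = 24; 24 mod 4 = 0, not 2  false
[7] x8 = 11, x6 = 2; 11 > 2  true
[8] 1 mod 3 = 1  true
[9] x1=3, x5=11, x4=9; 1 of them equals 3  true
[10] x4² + x1² = 9² + 3² = 81 + 9 = 90  true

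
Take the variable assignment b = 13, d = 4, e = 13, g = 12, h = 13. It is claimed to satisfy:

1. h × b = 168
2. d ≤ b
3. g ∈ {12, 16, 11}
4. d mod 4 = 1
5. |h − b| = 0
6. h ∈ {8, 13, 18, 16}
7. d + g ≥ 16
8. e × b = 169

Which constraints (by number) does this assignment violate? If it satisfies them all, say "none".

1. h × b = 13 × 13 = 169, not 168  FAIL
2. d = 4, b = 13; 4 ≤ 13  OK
3. g = 12 is in {12, 16, 11}  OK
4. 4 mod 4 = 0, not 1  FAIL
5. |13 − 13| = 0  OK
6. h = 13 is in {8, 13, 18, 16}  OK
7. d + g = 4 + 12 = 16; 16 ≥ 16  OK
8. e × b = 13 × 13 = 169  OK

Constraints 1 and 4 are violated.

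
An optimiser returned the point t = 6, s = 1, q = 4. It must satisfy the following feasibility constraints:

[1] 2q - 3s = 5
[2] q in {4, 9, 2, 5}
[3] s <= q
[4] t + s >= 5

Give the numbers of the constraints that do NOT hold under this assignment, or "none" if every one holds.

Yes — all constraints hold.

[1] 2q - 3s = 2(4) - 3(1) = 5 — satisfied.
[2] q = 4 is in {4, 9, 2, 5} — satisfied.
[3] s = 1, q = 4; 1 ≤ 4 — satisfied.
[4] t + s = 6 + 1 = 7; 7 ≥ 5 — satisfied.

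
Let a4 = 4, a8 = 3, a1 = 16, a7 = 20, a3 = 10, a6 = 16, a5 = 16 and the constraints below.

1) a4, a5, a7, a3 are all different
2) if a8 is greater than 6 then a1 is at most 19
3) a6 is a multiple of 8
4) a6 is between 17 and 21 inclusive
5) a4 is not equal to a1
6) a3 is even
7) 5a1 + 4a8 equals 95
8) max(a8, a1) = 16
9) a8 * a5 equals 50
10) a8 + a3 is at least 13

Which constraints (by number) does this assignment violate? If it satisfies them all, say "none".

Constraints 4, 7, 9 do not hold.

1) values 4, 16, 20, 10 are pairwise distinct — OK.
2) a8 = 3, not > 6; antecedent false, conditional vacuously true — OK.
3) 16 / 8 = 2, so 8 divides 16 — OK.
4) a6 = 16 is outside [17, 21] — violated.
5) a4 = 4, a1 = 16; distinct — OK.
6) a3 = 10 is even — OK.
7) 5a1 + 4a8 = 5(16) + 4(3) = 92, not 95 — violated.
8) max(3, 16) = 16 — OK.
9) a8 * a5 = 3 * 16 = 48, not 50 — violated.
10) a8 + a3 = 3 + 10 = 13; 13 ≥ 13 — OK.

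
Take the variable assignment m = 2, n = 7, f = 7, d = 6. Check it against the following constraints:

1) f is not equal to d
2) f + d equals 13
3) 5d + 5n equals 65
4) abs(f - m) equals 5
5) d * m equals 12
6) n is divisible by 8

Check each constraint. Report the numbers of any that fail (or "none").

Violated: 6.

1) f = 7, d = 6; distinct — satisfied.
2) f + d = 7 + 6 = 13 — satisfied.
3) 5d + 5n = 5(6) + 5(7) = 65 — satisfied.
4) abs(7 - 2) = 5 — satisfied.
5) d * m = 6 * 2 = 12 — satisfied.
6) 7 = 8*0 + 7, so 8 does not divide 7 — violated.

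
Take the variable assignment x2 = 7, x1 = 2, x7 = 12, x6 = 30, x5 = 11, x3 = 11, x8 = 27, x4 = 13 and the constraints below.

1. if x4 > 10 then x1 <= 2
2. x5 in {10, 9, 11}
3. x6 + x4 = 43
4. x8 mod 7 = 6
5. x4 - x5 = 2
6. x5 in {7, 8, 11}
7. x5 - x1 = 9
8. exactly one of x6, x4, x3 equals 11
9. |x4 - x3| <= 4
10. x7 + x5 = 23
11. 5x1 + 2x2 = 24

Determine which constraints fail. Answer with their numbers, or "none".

1. x4 = 13 > 10, so we need x1 ≤ 2; x1 = 2 ≤ 2  OK
2. x5 = 11 is in {10, 9, 11}  OK
3. x6 + x4 = 30 + 13 = 43  OK
4. 27 mod 7 = 6  OK
5. x4 - x5 = 13 - 11 = 2  OK
6. x5 = 11 is in {7, 8, 11}  OK
7. x5 - x1 = 11 - 2 = 9  OK
8. x6=30, x4=13, x3=11; 1 of them equals 11  OK
9. |13 - 11| = 2; 2 ≤ 4  OK
10. x7 + x5 = 12 + 11 = 23  OK
11. 5x1 + 2x2 = 5(2) + 2(7) = 24  OK

None — every constraint holds.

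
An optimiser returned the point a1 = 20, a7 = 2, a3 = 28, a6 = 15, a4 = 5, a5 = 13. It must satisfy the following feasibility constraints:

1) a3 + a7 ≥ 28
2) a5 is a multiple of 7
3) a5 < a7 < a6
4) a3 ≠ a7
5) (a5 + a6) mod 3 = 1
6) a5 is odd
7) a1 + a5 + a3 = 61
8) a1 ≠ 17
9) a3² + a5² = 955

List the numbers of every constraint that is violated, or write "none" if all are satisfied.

No — constraints 2, 3, and 9 are not satisfied.

1) a3 + a7 = 28 + 2 = 30; 30 ≥ 28  ✓
2) 13 = 7×1 + 6, so 7 does not divide 13  ✗
3) values 13, 2, 15; a5 = 13 is not < a7 = 2  ✗
4) a3 = 28, a7 = 2; distinct  ✓
5) a5 + a6 = 28; 28 mod 3 = 1  ✓
6) a5 = 13 is odd  ✓
7) a1 + a5 + a3 = 20 + 13 + 28 = 61  ✓
8) a1 = 20, and 20 ≠ 17  ✓
9) a3² + a5² = 28² + 13² = 784 + 169 = 953, not 955  ✗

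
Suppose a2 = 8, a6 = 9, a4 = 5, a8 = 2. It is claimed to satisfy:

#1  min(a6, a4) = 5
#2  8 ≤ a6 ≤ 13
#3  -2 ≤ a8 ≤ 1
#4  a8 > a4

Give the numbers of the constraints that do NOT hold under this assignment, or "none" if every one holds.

The assignment fails constraints 3 and 4.

#1 min(9, 5) = 5  true
#2 a6 = 9 lies in [8, 13]  true
#3 a8 = 2 is outside [-2, 1]  false
#4 a8 = 2, a4 = 5; 2 ≤ 5 (want >)  false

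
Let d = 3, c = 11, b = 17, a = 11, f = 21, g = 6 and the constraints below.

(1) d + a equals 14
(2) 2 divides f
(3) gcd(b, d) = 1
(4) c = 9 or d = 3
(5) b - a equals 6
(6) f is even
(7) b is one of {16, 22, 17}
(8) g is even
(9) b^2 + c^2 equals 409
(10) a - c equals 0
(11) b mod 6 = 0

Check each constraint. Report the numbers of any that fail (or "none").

(1) d + a = 3 + 11 = 14 — satisfied.
(2) 21 = 2*10 + 1, so 2 does not divide 21 — violated.
(3) gcd(17, 3) = 1 — satisfied.
(4) c = 11 ≠ 9, but d = 3 = 3 (second disjunct) — satisfied.
(5) b - a = 17 - 11 = 6 — satisfied.
(6) f = 21 is odd — violated.
(7) b = 17 is in {16, 22, 17} — satisfied.
(8) g = 6 is even — satisfied.
(9) b^2 + c^2 = 17^2 + 11^2 = 289 + 121 = 410, not 409 — violated.
(10) a - c = 11 - 11 = 0 — satisfied.
(11) 17 mod 6 = 5, not 0 — violated.

Violated: 2, 6, 9, and 11.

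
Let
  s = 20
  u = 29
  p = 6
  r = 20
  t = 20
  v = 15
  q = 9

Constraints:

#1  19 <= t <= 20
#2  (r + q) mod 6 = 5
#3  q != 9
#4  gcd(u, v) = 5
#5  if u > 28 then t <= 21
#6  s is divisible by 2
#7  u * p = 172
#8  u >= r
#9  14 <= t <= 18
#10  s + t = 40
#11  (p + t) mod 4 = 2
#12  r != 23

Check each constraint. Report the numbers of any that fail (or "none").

Constraints 3, 4, 7, 9 do not hold.

#1 t = 20 lies in [19, 20]  ✔
#2 r + q = 29; 29 mod 6 = 5  ✔
#3 q = 9, but 9 is required to differ  ✘
#4 gcd(29, 15) = 1, not 5  ✘
#5 u = 29 > 28, so we need t ≤ 21; t = 20 ≤ 21  ✔
#6 20 / 2 = 10, so 2 divides 20  ✔
#7 u * p = 29 * 6 = 174, not 172  ✘
#8 u = 29, r = 20; 29 ≥ 20  ✔
#9 t = 20 is outside [14, 18]  ✘
#10 s + t = 20 + 20 = 40  ✔
#11 p + t = 26; 26 mod 4 = 2  ✔
#12 r = 20, and 20 ≠ 23  ✔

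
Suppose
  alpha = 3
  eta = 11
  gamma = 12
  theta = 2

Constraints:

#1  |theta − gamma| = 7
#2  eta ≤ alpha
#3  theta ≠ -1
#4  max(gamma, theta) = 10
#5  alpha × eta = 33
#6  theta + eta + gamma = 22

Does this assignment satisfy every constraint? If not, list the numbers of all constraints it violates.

No — constraints 1, 2, 4, 6 are not satisfied.

#1 |2 − 12| = 10, not 7  FAIL
#2 eta = 11, alpha = 3; 11 > 3 (want ≤)  FAIL
#3 theta = 2, and 2 ≠ -1  OK
#4 max(12, 2) = 12, not 10  FAIL
#5 alpha × eta = 3 × 11 = 33  OK
#6 theta + eta + gamma = 2 + 11 + 12 = 25, not 22  FAIL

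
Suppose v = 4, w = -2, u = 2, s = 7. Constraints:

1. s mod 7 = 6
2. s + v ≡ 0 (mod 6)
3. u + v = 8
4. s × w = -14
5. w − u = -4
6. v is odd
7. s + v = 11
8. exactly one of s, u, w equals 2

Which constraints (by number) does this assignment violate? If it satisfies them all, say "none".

1. 7 mod 7 = 0, not 6 — violated.
2. s + v = 11; 11 mod 6 = 5, not 0 — violated.
3. u + v = 2 + 4 = 6, not 8 — violated.
4. s × w = 7 × (-2) = -14 — OK.
5. w − u = -2 − 2 = -4 — OK.
6. v = 4 is even — violated.
7. s + v = 7 + 4 = 11 — OK.
8. s=7, u=2, w=-2; 1 of them equals 2 — OK.

Violated: 1, 2, 3, and 6.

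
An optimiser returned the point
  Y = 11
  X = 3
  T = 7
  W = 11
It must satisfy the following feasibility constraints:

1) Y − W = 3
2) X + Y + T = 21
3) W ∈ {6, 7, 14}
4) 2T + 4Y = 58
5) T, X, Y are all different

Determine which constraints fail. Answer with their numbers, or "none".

1) Y − W = 11 − 11 = 0, not 3 — does not hold.
2) X + Y + T = 3 + 11 + 7 = 21 — holds.
3) W = 11 is not in {6, 7, 14} — does not hold.
4) 2T + 4Y = 2(7) + 4(11) = 58 — holds.
5) values 7, 3, 11 are pairwise distinct — holds.

No — constraints 1 and 3 are not satisfied.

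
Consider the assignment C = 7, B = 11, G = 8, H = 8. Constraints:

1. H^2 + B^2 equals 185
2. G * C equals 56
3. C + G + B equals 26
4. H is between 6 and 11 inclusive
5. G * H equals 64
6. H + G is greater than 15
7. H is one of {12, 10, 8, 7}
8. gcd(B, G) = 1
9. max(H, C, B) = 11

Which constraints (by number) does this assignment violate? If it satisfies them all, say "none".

None — every constraint holds.

1. H^2 + B^2 = 8^2 + 11^2 = 64 + 121 = 185 — holds.
2. G * C = 8 * 7 = 56 — holds.
3. C + G + B = 7 + 8 + 11 = 26 — holds.
4. H = 8 lies in [6, 11] — holds.
5. G * H = 8 * 8 = 64 — holds.
6. H + G = 8 + 8 = 16; 16 > 15 — holds.
7. H = 8 is in {12, 10, 8, 7} — holds.
8. gcd(11, 8) = 1 — holds.
9. max(8, 7, 11) = 11 — holds.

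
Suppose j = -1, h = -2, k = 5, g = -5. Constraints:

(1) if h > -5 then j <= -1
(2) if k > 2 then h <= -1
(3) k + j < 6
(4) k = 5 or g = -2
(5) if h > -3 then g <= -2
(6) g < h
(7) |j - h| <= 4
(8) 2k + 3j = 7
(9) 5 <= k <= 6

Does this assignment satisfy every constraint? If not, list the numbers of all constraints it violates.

(1) h = -2 > -5, so we need j ≤ -1; j = -1 ≤ -1 — satisfied.
(2) k = 5 > 2, so we need h ≤ -1; h = -2 ≤ -1 — satisfied.
(3) k + j = 5 + (-1) = 4; 4 < 6 — satisfied.
(4) k = 5 = 5 (first disjunct) — satisfied.
(5) h = -2 > -3, so we need g ≤ -2; g = -5 ≤ -2 — satisfied.
(6) g = -5, h = -2; -5 < -2 — satisfied.
(7) |-1 - (-2)| = 1; 1 ≤ 4 — satisfied.
(8) 2k + 3j = 2(5) + 3(-1) = 7 — satisfied.
(9) k = 5 lies in [5, 6] — satisfied.

All constraints are satisfied.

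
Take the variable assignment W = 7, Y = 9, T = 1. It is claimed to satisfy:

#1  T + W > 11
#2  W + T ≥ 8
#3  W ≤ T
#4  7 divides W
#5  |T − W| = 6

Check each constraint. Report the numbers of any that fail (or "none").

Constraints 1 and 3 do not hold.

#1 T + W = 1 + 7 = 8; 8 ≤ 11, bound 11 not met  false
#2 W + T = 7 + 1 = 8; 8 ≥ 8  true
#3 W = 7, T = 1; 7 > 1 (want ≤)  false
#4 7 / 7 = 1, so 7 divides 7  true
#5 |1 − 7| = 6  true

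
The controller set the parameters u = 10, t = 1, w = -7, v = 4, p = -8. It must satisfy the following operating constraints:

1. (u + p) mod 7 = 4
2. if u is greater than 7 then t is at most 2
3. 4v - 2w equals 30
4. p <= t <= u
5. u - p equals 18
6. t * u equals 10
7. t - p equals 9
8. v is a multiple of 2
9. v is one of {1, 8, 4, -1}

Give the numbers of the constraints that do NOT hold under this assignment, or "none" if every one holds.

The assignment fails constraint 1.

1. u + p = 2; 2 mod 7 = 2, not 4 — fails.
2. u = 10 > 7, so we need t ≤ 2; t = 1 ≤ 2 — holds.
3. 4v - 2w = 4(4) - 2(-7) = 30 — holds.
4. values -8 <= 1 <= 10 — holds.
5. u - p = 10 - (-8) = 18 — holds.
6. t * u = 1 * 10 = 10 — holds.
7. t - p = 1 - (-8) = 9 — holds.
8. 4 / 2 = 2, so 2 divides 4 — holds.
9. v = 4 is in {1, 8, 4, -1} — holds.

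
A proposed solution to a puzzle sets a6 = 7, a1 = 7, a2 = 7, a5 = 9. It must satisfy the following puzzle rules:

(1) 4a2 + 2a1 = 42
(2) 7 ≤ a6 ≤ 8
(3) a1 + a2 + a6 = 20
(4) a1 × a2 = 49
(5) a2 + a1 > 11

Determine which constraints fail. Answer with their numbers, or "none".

(1) 4a2 + 2a1 = 4(7) + 2(7) = 42  holds
(2) a6 = 7 lies in [7, 8]  holds
(3) a1 + a2 + a6 = 7 + 7 + 7 = 21, not 20  fails
(4) a1 × a2 = 7 × 7 = 49  holds
(5) a2 + a1 = 7 + 7 = 14; 14 > 11  holds

The assignment fails constraint 3.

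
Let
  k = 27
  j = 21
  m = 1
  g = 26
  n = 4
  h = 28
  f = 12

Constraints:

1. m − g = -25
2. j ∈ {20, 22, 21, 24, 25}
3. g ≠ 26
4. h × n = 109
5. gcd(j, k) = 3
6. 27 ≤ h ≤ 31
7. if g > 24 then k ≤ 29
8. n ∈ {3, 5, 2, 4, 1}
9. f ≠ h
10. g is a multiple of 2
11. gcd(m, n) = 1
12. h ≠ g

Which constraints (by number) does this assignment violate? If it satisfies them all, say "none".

Violated: 3, 4.

1. m − g = 1 − 26 = -25  true
2. j = 21 is in {20, 22, 21, 24, 25}  true
3. g = 26, but 26 is required to differ  false
4. h × n = 28 × 4 = 112, not 109  false
5. gcd(21, 27) = 3  true
6. h = 28 lies in [27, 31]  true
7. g = 26 > 24, so we need k ≤ 29; k = 27 ≤ 29  true
8. n = 4 is in {3, 5, 2, 4, 1}  true
9. f = 12, h = 28; distinct  true
10. 26 / 2 = 13, so 2 divides 26  true
11. gcd(1, 4) = 1  true
12. h = 28, g = 26; distinct  true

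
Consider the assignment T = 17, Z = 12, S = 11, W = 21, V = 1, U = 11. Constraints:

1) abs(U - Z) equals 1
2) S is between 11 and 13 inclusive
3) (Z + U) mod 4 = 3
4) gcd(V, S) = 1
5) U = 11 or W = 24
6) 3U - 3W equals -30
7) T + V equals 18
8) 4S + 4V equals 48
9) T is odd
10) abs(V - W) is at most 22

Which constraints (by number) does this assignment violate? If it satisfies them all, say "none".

No violations.

1) abs(11 - 12) = 1  true
2) S = 11 lies in [11, 13]  true
3) Z + U = 23; 23 mod 4 = 3  true
4) gcd(1, 11) = 1  true
5) U = 11 = 11 (first disjunct)  true
6) 3U - 3W = 3(11) - 3(21) = -30  true
7) T + V = 17 + 1 = 18  true
8) 4S + 4V = 4(11) + 4(1) = 48  true
9) T = 17 is odd  true
10) abs(1 - 21) = 20; 20 ≤ 22  true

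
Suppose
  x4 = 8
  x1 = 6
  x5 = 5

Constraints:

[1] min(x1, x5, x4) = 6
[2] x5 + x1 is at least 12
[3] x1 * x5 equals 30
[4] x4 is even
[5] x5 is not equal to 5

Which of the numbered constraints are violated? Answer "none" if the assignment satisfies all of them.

The assignment fails constraints 1, 2, and 5.

[1] min(6, 5, 8) = 5, not 6 — violated.
[2] x5 + x1 = 5 + 6 = 11; 11 < 12, bound 12 not met — violated.
[3] x1 * x5 = 6 * 5 = 30 — satisfied.
[4] x4 = 8 is even — satisfied.
[5] x5 = 5, but 5 is required to differ — violated.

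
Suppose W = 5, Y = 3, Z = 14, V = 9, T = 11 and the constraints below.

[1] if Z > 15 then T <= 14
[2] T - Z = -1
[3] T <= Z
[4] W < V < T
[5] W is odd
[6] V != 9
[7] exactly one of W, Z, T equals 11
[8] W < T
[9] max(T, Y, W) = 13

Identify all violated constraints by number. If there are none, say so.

[1] Z = 14, not > 15; antecedent false, conditional vacuously true — OK.
[2] T - Z = 11 - 14 = -3, not -1 — violated.
[3] T = 11, Z = 14; 11 ≤ 14 — OK.
[4] values 5 < 9 < 11 — OK.
[5] W = 5 is odd — OK.
[6] V = 9, but 9 is required to differ — violated.
[7] W=5, Z=14, T=11; 1 of them equals 11 — OK.
[8] W = 5, T = 11; 5 < 11 — OK.
[9] max(11, 3, 5) = 11, not 13 — violated.

The assignment fails constraints 2, 6, and 9.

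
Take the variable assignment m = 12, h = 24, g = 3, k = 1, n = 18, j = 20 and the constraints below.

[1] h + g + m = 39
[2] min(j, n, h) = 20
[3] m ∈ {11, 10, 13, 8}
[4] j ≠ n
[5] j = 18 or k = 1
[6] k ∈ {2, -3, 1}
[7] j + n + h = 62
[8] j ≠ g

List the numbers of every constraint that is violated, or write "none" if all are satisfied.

[1] h + g + m = 24 + 3 + 12 = 39  holds
[2] min(20, 18, 24) = 18, not 20  fails
[3] m = 12 is not in {11, 10, 13, 8}  fails
[4] j = 20, n = 18; distinct  holds
[5] j = 20 ≠ 18, but k = 1 = 1 (second disjunct)  holds
[6] k = 1 is in {2, -3, 1}  holds
[7] j + n + h = 20 + 18 + 24 = 62  holds
[8] j = 20, g = 3; distinct  holds

Constraints 2, 3 do not hold.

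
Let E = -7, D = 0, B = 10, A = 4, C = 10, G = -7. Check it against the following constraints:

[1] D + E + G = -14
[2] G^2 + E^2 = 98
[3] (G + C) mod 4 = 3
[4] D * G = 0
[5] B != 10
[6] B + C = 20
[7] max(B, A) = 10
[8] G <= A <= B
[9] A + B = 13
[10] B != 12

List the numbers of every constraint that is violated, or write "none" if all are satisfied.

Constraints 5, 9 are violated.

[1] D + E + G = 0 + (-7) + (-7) = -14 — satisfied.
[2] G^2 + E^2 = (-7)^2 + (-7)^2 = 49 + 49 = 98 — satisfied.
[3] G + C = 3; 3 mod 4 = 3 — satisfied.
[4] D * G = 0 * (-7) = 0 — satisfied.
[5] B = 10, but 10 is required to differ — violated.
[6] B + C = 10 + 10 = 20 — satisfied.
[7] max(10, 4) = 10 — satisfied.
[8] values -7 <= 4 <= 10 — satisfied.
[9] A + B = 4 + 10 = 14, not 13 — violated.
[10] B = 10, and 10 ≠ 12 — satisfied.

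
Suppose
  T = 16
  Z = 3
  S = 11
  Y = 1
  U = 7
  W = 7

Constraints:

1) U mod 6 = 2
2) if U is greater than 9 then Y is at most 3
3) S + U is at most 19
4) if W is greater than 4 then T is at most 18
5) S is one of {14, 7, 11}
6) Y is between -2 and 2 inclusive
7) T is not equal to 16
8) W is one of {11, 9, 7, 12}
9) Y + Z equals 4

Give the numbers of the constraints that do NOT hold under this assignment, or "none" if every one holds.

1) 7 mod 6 = 1, not 2 — violated.
2) U = 7, not > 9; antecedent false, conditional vacuously true — OK.
3) S + U = 11 + 7 = 18; 18 ≤ 19 — OK.
4) W = 7 > 4, so we need T ≤ 18; T = 16 ≤ 18 — OK.
5) S = 11 is in {14, 7, 11} — OK.
6) Y = 1 lies in [-2, 2] — OK.
7) T = 16, but 16 is required to differ — violated.
8) W = 7 is in {11, 9, 7, 12} — OK.
9) Y + Z = 1 + 3 = 4 — OK.

Constraints 1, 7 do not hold.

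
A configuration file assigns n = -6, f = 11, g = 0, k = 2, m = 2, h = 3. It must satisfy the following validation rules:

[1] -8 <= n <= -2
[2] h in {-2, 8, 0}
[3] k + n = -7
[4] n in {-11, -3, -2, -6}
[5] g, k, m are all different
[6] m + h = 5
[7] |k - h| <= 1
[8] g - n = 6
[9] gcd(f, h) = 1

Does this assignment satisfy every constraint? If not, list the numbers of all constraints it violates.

[1] n = -6 lies in [-8, -2]  ✔
[2] h = 3 is not in {-2, 8, 0}  ✘
[3] k + n = 2 + (-6) = -4, not -7  ✘
[4] n = -6 is in {-11, -3, -2, -6}  ✔
[5] k = m = 2, not all different  ✘
[6] m + h = 2 + 3 = 5  ✔
[7] |2 - 3| = 1; 1 ≤ 1  ✔
[8] g - n = 0 - (-6) = 6  ✔
[9] gcd(11, 3) = 1  ✔

No — constraints 2, 3, and 5 are not satisfied.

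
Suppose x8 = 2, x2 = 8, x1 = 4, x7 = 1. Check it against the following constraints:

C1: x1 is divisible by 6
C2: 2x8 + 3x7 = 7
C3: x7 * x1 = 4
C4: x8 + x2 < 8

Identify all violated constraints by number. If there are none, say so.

Constraints 1 and 4 are violated.

C1: 4 = 6*0 + 4, so 6 does not divide 4 — does not hold.
C2: 2x8 + 3x7 = 2(2) + 3(1) = 7 — holds.
C3: x7 * x1 = 1 * 4 = 4 — holds.
C4: x8 + x2 = 2 + 8 = 10; 10 ≥ 8, bound 8 not met — does not hold.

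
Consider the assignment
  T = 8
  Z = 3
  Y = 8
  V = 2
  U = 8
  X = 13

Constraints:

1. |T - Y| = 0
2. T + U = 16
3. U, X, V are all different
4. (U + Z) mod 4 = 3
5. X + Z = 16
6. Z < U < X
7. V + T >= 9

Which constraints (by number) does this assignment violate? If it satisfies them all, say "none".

1. |8 - 8| = 0  holds
2. T + U = 8 + 8 = 16  holds
3. values 8, 13, 2 are pairwise distinct  holds
4. U + Z = 11; 11 mod 4 = 3  holds
5. X + Z = 13 + 3 = 16  holds
6. values 3 < 8 < 13  holds
7. V + T = 2 + 8 = 10; 10 ≥ 9  holds

The assignment satisfies every constraint.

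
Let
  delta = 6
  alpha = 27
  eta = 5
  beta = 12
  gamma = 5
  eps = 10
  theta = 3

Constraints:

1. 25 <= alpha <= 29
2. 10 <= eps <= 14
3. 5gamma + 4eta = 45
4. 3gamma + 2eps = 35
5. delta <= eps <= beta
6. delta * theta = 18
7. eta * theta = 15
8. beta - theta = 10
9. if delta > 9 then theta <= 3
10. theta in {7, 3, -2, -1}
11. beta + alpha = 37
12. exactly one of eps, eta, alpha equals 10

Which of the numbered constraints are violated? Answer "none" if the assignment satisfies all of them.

1. alpha = 27 lies in [25, 29] — satisfied.
2. eps = 10 lies in [10, 14] — satisfied.
3. 5gamma + 4eta = 5(5) + 4(5) = 45 — satisfied.
4. 3gamma + 2eps = 3(5) + 2(10) = 35 — satisfied.
5. values 6 <= 10 <= 12 — satisfied.
6. delta * theta = 6 * 3 = 18 — satisfied.
7. eta * theta = 5 * 3 = 15 — satisfied.
8. beta - theta = 12 - 3 = 9, not 10 — violated.
9. delta = 6, not > 9; antecedent false, conditional vacuously true — satisfied.
10. theta = 3 is in {7, 3, -2, -1} — satisfied.
11. beta + alpha = 12 + 27 = 39, not 37 — violated.
12. eps=10, eta=5, alpha=27; 1 of them equals 10 — satisfied.

Constraints 8, 11 are violated.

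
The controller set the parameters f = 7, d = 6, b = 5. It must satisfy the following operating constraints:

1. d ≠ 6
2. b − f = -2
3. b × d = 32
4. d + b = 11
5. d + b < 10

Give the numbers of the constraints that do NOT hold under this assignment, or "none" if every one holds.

Constraints 1, 3, and 5 do not hold.

1. d = 6, but 6 is required to differ — does not hold.
2. b − f = 5 − 7 = -2 — holds.
3. b × d = 5 × 6 = 30, not 32 — does not hold.
4. d + b = 6 + 5 = 11 — holds.
5. d + b = 6 + 5 = 11; 11 ≥ 10, bound 10 not met — does not hold.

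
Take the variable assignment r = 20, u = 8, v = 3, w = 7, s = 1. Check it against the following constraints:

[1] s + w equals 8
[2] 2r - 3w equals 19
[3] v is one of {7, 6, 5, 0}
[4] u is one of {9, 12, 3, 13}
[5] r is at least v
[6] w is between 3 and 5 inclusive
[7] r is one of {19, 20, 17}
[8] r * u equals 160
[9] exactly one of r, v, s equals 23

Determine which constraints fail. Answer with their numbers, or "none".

Violated: 3, 4, 6, 9.

[1] s + w = 1 + 7 = 8 — holds.
[2] 2r - 3w = 2(20) - 3(7) = 19 — holds.
[3] v = 3 is not in {7, 6, 5, 0} — does not hold.
[4] u = 8 is not in {9, 12, 3, 13} — does not hold.
[5] r = 20, v = 3; 20 ≥ 3 — holds.
[6] w = 7 is outside [3, 5] — does not hold.
[7] r = 20 is in {19, 20, 17} — holds.
[8] r * u = 20 * 8 = 160 — holds.
[9] r=20, v=3, s=1; 0 of them equal 23, not exactly one — does not hold.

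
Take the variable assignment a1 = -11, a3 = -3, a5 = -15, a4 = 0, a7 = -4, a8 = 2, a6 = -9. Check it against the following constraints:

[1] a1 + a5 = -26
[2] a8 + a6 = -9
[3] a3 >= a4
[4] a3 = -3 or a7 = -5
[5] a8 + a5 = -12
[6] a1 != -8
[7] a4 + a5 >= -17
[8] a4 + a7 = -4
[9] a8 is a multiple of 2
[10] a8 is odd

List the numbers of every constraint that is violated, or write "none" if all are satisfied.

[1] a1 + a5 = -11 + (-15) = -26 — holds.
[2] a8 + a6 = 2 + (-9) = -7, not -9 — fails.
[3] a3 = -3, a4 = 0; -3 < 0 (want ≥) — fails.
[4] a3 = -3 = -3 (first disjunct) — holds.
[5] a8 + a5 = 2 + (-15) = -13, not -12 — fails.
[6] a1 = -11, and -11 ≠ -8 — holds.
[7] a4 + a5 = 0 + (-15) = -15; -15 ≥ -17 — holds.
[8] a4 + a7 = 0 + (-4) = -4 — holds.
[9] 2 / 2 = 1, so 2 divides 2 — holds.
[10] a8 = 2 is even — fails.

Constraints 2, 3, 5, 10 do not hold.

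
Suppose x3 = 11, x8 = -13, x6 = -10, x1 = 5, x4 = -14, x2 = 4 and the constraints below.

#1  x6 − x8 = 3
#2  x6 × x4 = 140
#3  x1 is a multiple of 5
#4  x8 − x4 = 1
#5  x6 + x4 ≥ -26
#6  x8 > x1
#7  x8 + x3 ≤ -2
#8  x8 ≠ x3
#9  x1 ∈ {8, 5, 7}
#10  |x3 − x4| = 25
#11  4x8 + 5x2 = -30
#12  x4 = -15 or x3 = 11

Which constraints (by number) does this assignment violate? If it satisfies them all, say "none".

#1 x6 − x8 = -10 − (-13) = 3 — holds.
#2 x6 × x4 = -10 × (-14) = 140 — holds.
#3 5 / 5 = 1, so 5 divides 5 — holds.
#4 x8 − x4 = -13 − (-14) = 1 — holds.
#5 x6 + x4 = -10 + (-14) = -24; -24 ≥ -26 — holds.
#6 x8 = -13, x1 = 5; -13 ≤ 5 (want >) — does not hold.
#7 x8 + x3 = -13 + 11 = -2; -2 ≤ -2 — holds.
#8 x8 = -13, x3 = 11; distinct — holds.
#9 x1 = 5 is in {8, 5, 7} — holds.
#10 |11 − (-14)| = 25 — holds.
#11 4x8 + 5x2 = 4(-13) + 5(4) = -32, not -30 — does not hold.
#12 x4 = -14 ≠ -15, but x3 = 11 = 11 (second disjunct) — holds.

The assignment fails constraints 6 and 11.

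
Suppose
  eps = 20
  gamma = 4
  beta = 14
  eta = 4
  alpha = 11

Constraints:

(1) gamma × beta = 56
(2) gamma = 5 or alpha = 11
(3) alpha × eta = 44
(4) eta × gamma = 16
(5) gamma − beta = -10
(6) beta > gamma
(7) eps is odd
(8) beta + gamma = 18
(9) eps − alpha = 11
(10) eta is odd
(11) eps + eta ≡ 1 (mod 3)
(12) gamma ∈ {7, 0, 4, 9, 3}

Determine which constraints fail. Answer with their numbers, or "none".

Constraints 7, 9, 10, and 11 are violated.

(1) gamma × beta = 4 × 14 = 56  ✔
(2) gamma = 4 ≠ 5, but alpha = 11 = 11 (second disjunct)  ✔
(3) alpha × eta = 11 × 4 = 44  ✔
(4) eta × gamma = 4 × 4 = 16  ✔
(5) gamma − beta = 4 − 14 = -10  ✔
(6) beta = 14, gamma = 4; 14 > 4  ✔
(7) eps = 20 is even  ✘
(8) beta + gamma = 14 + 4 = 18  ✔
(9) eps − alpha = 20 − 11 = 9, not 11  ✘
(10) eta = 4 is even  ✘
(11) eps + eta = 24; 24 mod 3 = 0, not 1  ✘
(12) gamma = 4 is in {7, 0, 4, 9, 3}  ✔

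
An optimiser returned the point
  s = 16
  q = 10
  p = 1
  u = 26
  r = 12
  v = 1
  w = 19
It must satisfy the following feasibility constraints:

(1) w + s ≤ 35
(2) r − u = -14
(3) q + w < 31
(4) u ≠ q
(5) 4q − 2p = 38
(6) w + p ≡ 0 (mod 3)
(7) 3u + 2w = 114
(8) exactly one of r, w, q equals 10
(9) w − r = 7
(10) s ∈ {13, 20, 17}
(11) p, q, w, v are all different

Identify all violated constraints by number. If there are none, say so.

(1) w + s = 19 + 16 = 35; 35 ≤ 35 — OK.
(2) r − u = 12 − 26 = -14 — OK.
(3) q + w = 10 + 19 = 29; 29 < 31 — OK.
(4) u = 26, q = 10; distinct — OK.
(5) 4q − 2p = 4(10) − 2(1) = 38 — OK.
(6) w + p = 20; 20 mod 3 = 2, not 0 — violated.
(7) 3u + 2w = 3(26) + 2(19) = 116, not 114 — violated.
(8) r=12, w=19, q=10; 1 of them equals 10 — OK.
(9) w − r = 19 − 12 = 7 — OK.
(10) s = 16 is not in {13, 20, 17} — violated.
(11) p = v = 1, not all different — violated.

Constraints 6, 7, 10, 11 are violated.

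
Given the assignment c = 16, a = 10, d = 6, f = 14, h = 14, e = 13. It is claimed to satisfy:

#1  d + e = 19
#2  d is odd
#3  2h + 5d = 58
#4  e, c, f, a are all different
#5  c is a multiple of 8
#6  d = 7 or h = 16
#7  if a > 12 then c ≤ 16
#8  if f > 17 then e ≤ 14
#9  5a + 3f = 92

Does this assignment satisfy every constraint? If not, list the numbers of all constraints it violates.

Violated: 2, 6.

#1 d + e = 6 + 13 = 19 — OK.
#2 d = 6 is even — violated.
#3 2h + 5d = 2(14) + 5(6) = 58 — OK.
#4 values 13, 16, 14, 10 are pairwise distinct — OK.
#5 16 / 8 = 2, so 8 divides 16 — OK.
#6 d = 6 ≠ 7 and h = 14 ≠ 16; both disjuncts false — violated.
#7 a = 10, not > 12; antecedent false, conditional vacuously true — OK.
#8 f = 14, not > 17; antecedent false, conditional vacuously true — OK.
#9 5a + 3f = 5(10) + 3(14) = 92 — OK.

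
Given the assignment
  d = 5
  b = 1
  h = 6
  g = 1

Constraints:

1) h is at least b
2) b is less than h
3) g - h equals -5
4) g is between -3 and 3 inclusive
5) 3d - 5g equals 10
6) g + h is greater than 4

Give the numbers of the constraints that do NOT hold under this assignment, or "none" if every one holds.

All constraints are satisfied.

1) h = 6, b = 1; 6 ≥ 1 — OK.
2) b = 1, h = 6; 1 < 6 — OK.
3) g - h = 1 - 6 = -5 — OK.
4) g = 1 lies in [-3, 3] — OK.
5) 3d - 5g = 3(5) - 5(1) = 10 — OK.
6) g + h = 1 + 6 = 7; 7 > 4 — OK.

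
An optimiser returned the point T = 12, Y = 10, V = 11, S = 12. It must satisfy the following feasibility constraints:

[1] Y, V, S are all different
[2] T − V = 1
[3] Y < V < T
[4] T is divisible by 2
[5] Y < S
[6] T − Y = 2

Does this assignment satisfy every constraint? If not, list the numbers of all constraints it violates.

None — every constraint holds.

[1] values 10, 11, 12 are pairwise distinct — holds.
[2] T − V = 12 − 11 = 1 — holds.
[3] values 10 < 11 < 12 — holds.
[4] 12 / 2 = 6, so 2 divides 12 — holds.
[5] Y = 10, S = 12; 10 < 12 — holds.
[6] T − Y = 12 − 10 = 2 — holds.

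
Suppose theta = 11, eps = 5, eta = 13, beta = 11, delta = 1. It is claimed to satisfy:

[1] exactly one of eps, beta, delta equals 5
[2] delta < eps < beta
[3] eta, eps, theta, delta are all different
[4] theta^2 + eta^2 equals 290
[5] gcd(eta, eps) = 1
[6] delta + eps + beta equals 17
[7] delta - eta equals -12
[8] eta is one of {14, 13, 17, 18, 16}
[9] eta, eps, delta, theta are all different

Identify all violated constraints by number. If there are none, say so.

All constraints are satisfied.

[1] eps=5, beta=11, delta=1; 1 of them equals 5  OK
[2] values 1 < 5 < 11  OK
[3] values 13, 5, 11, 1 are pairwise distinct  OK
[4] theta^2 + eta^2 = 11^2 + 13^2 = 121 + 169 = 290  OK
[5] gcd(13, 5) = 1  OK
[6] delta + eps + beta = 1 + 5 + 11 = 17  OK
[7] delta - eta = 1 - 13 = -12  OK
[8] eta = 13 is in {14, 13, 17, 18, 16}  OK
[9] values 13, 5, 1, 11 are pairwise distinct  OK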